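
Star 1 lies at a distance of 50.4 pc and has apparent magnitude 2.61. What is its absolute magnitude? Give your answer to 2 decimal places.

M = m − 5 log₁₀(d/10 pc) = 2.61 − 5 log₁₀(50.4/10)
  = 2.61 − 5 × 0.702 = 2.61 − 3.51 = -0.90.

-0.90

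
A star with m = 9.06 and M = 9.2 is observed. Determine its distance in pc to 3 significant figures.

m − M = 5 log₁₀(d/10 pc)
9.06 − (9.2) = -0.14 = 5 log₁₀(d/10)
d = 10 × 10^(-0.14/5) = 10 × 10^-0.028 = 9.376 pc.

9.38 pc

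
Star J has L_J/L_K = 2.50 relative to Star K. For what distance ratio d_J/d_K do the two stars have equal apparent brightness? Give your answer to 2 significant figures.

1.6

Equal flux requires L_J/d_J² = L_K/d_K², so d_J/d_K = √(L_J/L_K)
= √(2.50) = 1.581.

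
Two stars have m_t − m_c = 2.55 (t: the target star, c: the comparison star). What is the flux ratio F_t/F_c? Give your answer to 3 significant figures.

0.0955

F_t/F_c = 10^(−(m_t − m_c)/2.5) = 10^(-2.55/2.5) = 10^-1.020 = 0.09550.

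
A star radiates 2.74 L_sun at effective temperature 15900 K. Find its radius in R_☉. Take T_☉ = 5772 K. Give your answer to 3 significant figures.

0.218 R_☉

R/R_☉ = √(L/L_☉) / (T/T_☉)² = √(2.74) / (2.755)²
       = 1.655 / 7.588 = 0.2181.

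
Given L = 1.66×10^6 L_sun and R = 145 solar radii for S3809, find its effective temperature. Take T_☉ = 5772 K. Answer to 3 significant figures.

1.72×10^4 K

T/T_☉ = (L/L_☉)^(1/4) / (R/R_☉)^(1/2)
T = 5772 × (1.66×10^6)^(1/4) / √(145) = 5772 × 35.89 / 12.04 = 1.721×10^4 K.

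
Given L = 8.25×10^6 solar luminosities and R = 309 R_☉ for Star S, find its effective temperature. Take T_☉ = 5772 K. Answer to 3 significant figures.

1.76×10^4 K

T/T_☉ = (L/L_☉)^(1/4) / (R/R_☉)^(1/2)
T = 5772 × (8.25×10^6)^(1/4) / √(309) = 5772 × 53.59 / 17.58 = 1.760×10^4 K.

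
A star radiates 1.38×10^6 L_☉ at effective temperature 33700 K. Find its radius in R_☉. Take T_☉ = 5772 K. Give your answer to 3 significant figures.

34.5 R_☉

R/R_☉ = √(L/L_☉) / (T/T_☉)² = √(1.38×10^6) / (5.839)²
       = 1175 / 34.09 = 34.46.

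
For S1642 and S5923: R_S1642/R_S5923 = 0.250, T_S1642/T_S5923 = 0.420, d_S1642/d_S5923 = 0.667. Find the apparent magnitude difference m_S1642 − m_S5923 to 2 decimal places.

L_S1642/L_S5923 = (0.250)²(0.420)⁴ = 0.001945.
F_S1642/F_S5923 = (L_S1642/L_S5923)/(d_S1642/d_S5923)² = 0.001945/0.4449 = 0.004371.
m_S1642 − m_S5923 = −2.5 log₁₀(0.004371) = 5.90.

5.90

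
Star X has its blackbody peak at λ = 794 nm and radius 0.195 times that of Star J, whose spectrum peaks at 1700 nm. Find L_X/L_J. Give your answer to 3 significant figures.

0.799

Wien's law gives T ∝ 1/λ_max, so T_X/T_J = λ_J/λ_X = 1700/794 = 2.141.
Then L ∝ R²T⁴ gives L_X/L_J = (0.195)² × (2.141)⁴ = 0.03803 × 21.01 = 0.7991.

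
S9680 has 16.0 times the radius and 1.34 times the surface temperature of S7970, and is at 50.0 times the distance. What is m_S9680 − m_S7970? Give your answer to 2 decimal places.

1.20

L_S9680/L_S7970 = (16.0)²(1.34)⁴ = 825.4.
F_S9680/F_S7970 = (L_S9680/L_S7970)/(d_S9680/d_S7970)² = 825.4/2500 = 0.3302.
m_S9680 − m_S7970 = −2.5 log₁₀(0.3302) = 1.20.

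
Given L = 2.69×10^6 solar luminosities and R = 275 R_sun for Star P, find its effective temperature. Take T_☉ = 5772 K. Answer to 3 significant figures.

1.41×10^4 K

T/T_☉ = (L/L_☉)^(1/4) / (R/R_☉)^(1/2)
T = 5772 × (2.69×10^6)^(1/4) / √(275) = 5772 × 40.50 / 16.58 = 1.410×10^4 K.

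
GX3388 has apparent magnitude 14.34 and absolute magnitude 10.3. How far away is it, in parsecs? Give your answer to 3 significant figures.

64.3 pc

m − M = 5 log₁₀(d/10 pc)
14.34 − (10.3) = 4.04 = 5 log₁₀(d/10)
d = 10 × 10^(4.04/5) = 10 × 10^0.808 = 64.27 pc.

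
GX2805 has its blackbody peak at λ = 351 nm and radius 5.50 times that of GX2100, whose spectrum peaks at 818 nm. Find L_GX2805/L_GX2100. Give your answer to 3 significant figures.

892

Wien's law gives T ∝ 1/λ_max, so T_GX2805/T_GX2100 = λ_GX2100/λ_GX2805 = 818/351 = 2.330.
Then L ∝ R²T⁴ gives L_GX2805/L_GX2100 = (5.50)² × (2.330)⁴ = 30.25 × 29.50 = 892.3.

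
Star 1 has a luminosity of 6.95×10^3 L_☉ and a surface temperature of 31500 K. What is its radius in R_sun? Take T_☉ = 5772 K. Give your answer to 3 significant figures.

2.80 R_sun

R/R_☉ = √(L/L_☉) / (T/T_☉)² = √(6.95×10^3) / (5.457)²
       = 83.37 / 29.78 = 2.799.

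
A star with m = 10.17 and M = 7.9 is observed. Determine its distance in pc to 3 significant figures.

28.4 pc

m − M = 5 log₁₀(d/10 pc)
10.17 − (7.9) = 2.27 = 5 log₁₀(d/10)
d = 10 × 10^(2.27/5) = 10 × 10^0.454 = 28.44 pc.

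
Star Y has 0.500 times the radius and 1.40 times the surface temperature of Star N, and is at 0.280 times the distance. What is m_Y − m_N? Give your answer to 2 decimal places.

L_Y/L_N = (0.500)²(1.40)⁴ = 0.9604.
F_Y/F_N = (L_Y/L_N)/(d_Y/d_N)² = 0.9604/0.07840 = 12.25.
m_Y − m_N = −2.5 log₁₀(12.25) = -2.72.

-2.72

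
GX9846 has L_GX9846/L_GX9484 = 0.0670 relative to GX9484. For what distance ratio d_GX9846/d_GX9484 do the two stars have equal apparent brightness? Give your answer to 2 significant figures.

Equal flux requires L_GX9846/d_GX9846² = L_GX9484/d_GX9484², so d_GX9846/d_GX9484 = √(L_GX9846/L_GX9484)
= √(0.0670) = 0.2588.

0.26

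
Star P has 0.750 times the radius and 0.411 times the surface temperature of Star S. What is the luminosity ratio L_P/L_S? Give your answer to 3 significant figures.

From the Stefan–Boltzmann law, L ∝ R²T⁴, so
L_P/L_S = (R_P/R_S)² (T_P/T_S)⁴ = (0.750)² × (0.411)⁴ = 0.5625 × 0.02853 = 0.01605.

0.0161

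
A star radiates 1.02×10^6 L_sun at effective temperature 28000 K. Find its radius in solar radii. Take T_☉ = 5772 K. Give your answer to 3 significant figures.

R/R_☉ = √(L/L_☉) / (T/T_☉)² = √(1.02×10^6) / (4.851)²
       = 1010 / 23.53 = 42.92.

42.9 solar radii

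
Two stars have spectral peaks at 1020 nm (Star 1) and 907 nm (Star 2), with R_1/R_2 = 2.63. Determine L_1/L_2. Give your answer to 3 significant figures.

Wien's law gives T ∝ 1/λ_max, so T_1/T_2 = λ_2/λ_1 = 907/1020 = 0.8892.
Then L ∝ R²T⁴ gives L_1/L_2 = (2.63)² × (0.8892)⁴ = 6.917 × 0.6252 = 4.325.

4.32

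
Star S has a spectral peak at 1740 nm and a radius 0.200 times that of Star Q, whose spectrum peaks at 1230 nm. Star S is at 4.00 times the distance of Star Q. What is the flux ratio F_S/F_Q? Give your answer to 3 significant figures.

Wien's law: T_S/T_Q = λ_Q/λ_S = 1230/1740 = 0.7069.
L_S/L_Q = (R_S/R_Q)²(T_S/T_Q)⁴ = (0.200)²(0.7069)⁴ = 0.009988.
F_S/F_Q = (L_S/L_Q)/(d_S/d_Q)² = 0.009988/(4.00)² = 6.243×10^-4.

6.24×10^-4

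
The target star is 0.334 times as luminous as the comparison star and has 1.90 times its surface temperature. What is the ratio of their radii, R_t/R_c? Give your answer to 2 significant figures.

L ∝ R²T⁴ gives R ∝ √L / T², so
R_t/R_c = √(0.334) / (1.90)² = 0.5779 / 3.610 = 0.1601.

0.16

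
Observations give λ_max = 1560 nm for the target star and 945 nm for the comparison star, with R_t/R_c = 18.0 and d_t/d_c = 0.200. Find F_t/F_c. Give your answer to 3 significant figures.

1.09×10^3

Wien's law: T_t/T_c = λ_c/λ_t = 945/1560 = 0.6058.
L_t/L_c = (R_t/R_c)²(T_t/T_c)⁴ = (18.0)²(0.6058)⁴ = 43.63.
F_t/F_c = (L_t/L_c)/(d_t/d_c)² = 43.63/(0.200)² = 1091.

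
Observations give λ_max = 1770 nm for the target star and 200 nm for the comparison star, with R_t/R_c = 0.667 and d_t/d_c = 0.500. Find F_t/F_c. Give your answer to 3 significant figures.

2.90×10^-4

Wien's law: T_t/T_c = λ_c/λ_t = 200/1770 = 0.1130.
L_t/L_c = (R_t/R_c)²(T_t/T_c)⁴ = (0.667)²(0.1130)⁴ = 7.252×10^-5.
F_t/F_c = (L_t/L_c)/(d_t/d_c)² = 7.252×10^-5/(0.500)² = 2.901×10^-4.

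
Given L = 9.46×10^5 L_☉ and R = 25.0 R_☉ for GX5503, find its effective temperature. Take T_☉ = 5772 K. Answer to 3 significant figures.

3.60×10^4 K

T/T_☉ = (L/L_☉)^(1/4) / (R/R_☉)^(1/2)
T = 5772 × (9.46×10^5)^(1/4) / √(25.0) = 5772 × 31.19 / 5.000 = 3.600×10^4 K.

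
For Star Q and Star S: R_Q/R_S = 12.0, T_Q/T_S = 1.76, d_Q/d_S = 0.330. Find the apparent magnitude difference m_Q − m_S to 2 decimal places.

L_Q/L_S = (12.0)²(1.76)⁴ = 1382.
F_Q/F_S = (L_Q/L_S)/(d_Q/d_S)² = 1382/0.1089 = 1.269×10^4.
m_Q − m_S = −2.5 log₁₀(1.269×10^4) = -10.26.

-10.26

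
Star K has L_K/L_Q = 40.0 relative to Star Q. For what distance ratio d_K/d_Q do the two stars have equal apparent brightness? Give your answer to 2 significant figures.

Equal flux requires L_K/d_K² = L_Q/d_Q², so d_K/d_Q = √(L_K/L_Q)
= √(40.0) = 6.325.

6.3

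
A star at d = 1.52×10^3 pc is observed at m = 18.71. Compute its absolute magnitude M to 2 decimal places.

7.80

M = m − 5 log₁₀(d/10 pc) = 18.71 − 5 log₁₀(1.52×10^3/10)
  = 18.71 − 5 × 2.182 = 18.71 − 10.91 = 7.80.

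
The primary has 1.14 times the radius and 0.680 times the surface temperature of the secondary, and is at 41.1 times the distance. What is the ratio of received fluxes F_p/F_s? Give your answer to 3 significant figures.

L_p/L_s = (R_p/R_s)²(T_p/T_s)⁴ = (1.14)² × (0.680)⁴ = 0.2779.
F_p/F_s = (L_p/L_s)/(d_p/d_s)² = 0.2779 / (41.1)² = 1.645×10^-4.

1.64×10^-4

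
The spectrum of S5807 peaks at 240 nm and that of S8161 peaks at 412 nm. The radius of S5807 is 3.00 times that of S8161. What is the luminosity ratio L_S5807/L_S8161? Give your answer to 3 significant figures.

Wien's law gives T ∝ 1/λ_max, so T_S5807/T_S8161 = λ_S8161/λ_S5807 = 412/240 = 1.717.
Then L ∝ R²T⁴ gives L_S5807/L_S8161 = (3.00)² × (1.717)⁴ = 9.000 × 8.684 = 78.16.

78.2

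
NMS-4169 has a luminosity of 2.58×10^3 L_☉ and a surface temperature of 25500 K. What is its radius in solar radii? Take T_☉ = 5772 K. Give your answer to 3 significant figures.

R/R_☉ = √(L/L_☉) / (T/T_☉)² = √(2.58×10^3) / (4.418)²
       = 50.79 / 19.52 = 2.602.

2.60 solar radii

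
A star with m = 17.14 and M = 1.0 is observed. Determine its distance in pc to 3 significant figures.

1.69×10^4 pc

m − M = 5 log₁₀(d/10 pc)
17.14 − (1.0) = 16.14 = 5 log₁₀(d/10)
d = 10 × 10^(16.14/5) = 10 × 10^3.228 = 1.690×10^4 pc.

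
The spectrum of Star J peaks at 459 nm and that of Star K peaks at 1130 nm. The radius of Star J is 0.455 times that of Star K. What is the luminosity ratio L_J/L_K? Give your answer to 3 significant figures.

Wien's law gives T ∝ 1/λ_max, so T_J/T_K = λ_K/λ_J = 1130/459 = 2.462.
Then L ∝ R²T⁴ gives L_J/L_K = (0.455)² × (2.462)⁴ = 0.2070 × 36.73 = 7.605.

7.60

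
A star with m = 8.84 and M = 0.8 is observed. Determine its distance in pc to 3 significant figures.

406 pc

m − M = 5 log₁₀(d/10 pc)
8.84 − (0.8) = 8.04 = 5 log₁₀(d/10)
d = 10 × 10^(8.04/5) = 10 × 10^1.608 = 405.5 pc.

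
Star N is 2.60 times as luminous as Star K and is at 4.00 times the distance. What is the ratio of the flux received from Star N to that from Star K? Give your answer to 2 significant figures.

F = L/(4πd²), so F_N/F_K = (L_N/L_K) / (d_N/d_K)²
= 2.60 / (4.00)² = 2.60 / 16.00 = 0.1625.

0.16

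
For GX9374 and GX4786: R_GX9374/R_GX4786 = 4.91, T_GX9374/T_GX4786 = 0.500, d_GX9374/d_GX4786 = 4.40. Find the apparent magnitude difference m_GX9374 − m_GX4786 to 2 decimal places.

L_GX9374/L_GX4786 = (4.91)²(0.500)⁴ = 1.507.
F_GX9374/F_GX4786 = (L_GX9374/L_GX4786)/(d_GX9374/d_GX4786)² = 1.507/19.36 = 0.07783.
m_GX9374 − m_GX4786 = −2.5 log₁₀(0.07783) = 2.77.

2.77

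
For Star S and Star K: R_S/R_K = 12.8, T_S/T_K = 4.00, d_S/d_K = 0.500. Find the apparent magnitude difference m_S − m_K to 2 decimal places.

-13.06

L_S/L_K = (12.8)²(4.00)⁴ = 4.194×10^4.
F_S/F_K = (L_S/L_K)/(d_S/d_K)² = 4.194×10^4/0.2500 = 1.678×10^5.
m_S − m_K = −2.5 log₁₀(1.678×10^5) = -13.06.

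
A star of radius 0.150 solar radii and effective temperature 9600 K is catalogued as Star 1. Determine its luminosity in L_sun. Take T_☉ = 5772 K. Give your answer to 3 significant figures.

0.172 L_sun

L/L_☉ = (R/R_☉)² (T/T_☉)⁴ = (0.150)² × (9600/5772)⁴
       = 0.02250 × (1.663)⁴ = 0.02250 × 7.652 = 0.1722.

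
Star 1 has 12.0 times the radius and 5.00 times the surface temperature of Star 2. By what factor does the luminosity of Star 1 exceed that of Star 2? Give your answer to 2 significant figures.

From the Stefan–Boltzmann law, L ∝ R²T⁴, so
L_1/L_2 = (R_1/R_2)² (T_1/T_2)⁴ = (12.0)² × (5.00)⁴ = 144.0 × 625.0 = 9.000×10^4.

9.0×10^4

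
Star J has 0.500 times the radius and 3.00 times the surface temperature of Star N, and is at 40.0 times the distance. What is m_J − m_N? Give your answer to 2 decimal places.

L_J/L_N = (0.500)²(3.00)⁴ = 20.25.
F_J/F_N = (L_J/L_N)/(d_J/d_N)² = 20.25/1600 = 0.01266.
m_J − m_N = −2.5 log₁₀(0.01266) = 4.74.

4.74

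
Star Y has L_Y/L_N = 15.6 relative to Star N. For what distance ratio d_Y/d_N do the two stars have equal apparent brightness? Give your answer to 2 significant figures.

3.9

Equal flux requires L_Y/d_Y² = L_N/d_N², so d_Y/d_N = √(L_Y/L_N)
= √(15.6) = 3.950.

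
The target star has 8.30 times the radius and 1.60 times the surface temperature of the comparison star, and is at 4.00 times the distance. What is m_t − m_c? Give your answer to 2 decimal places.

L_t/L_c = (8.30)²(1.60)⁴ = 451.5.
F_t/F_c = (L_t/L_c)/(d_t/d_c)² = 451.5/16.00 = 28.22.
m_t − m_c = −2.5 log₁₀(28.22) = -3.63.

-3.63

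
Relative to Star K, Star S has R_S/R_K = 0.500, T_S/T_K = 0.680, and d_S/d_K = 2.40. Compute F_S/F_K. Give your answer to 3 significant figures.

L_S/L_K = (R_S/R_K)²(T_S/T_K)⁴ = (0.500)² × (0.680)⁴ = 0.05345.
F_S/F_K = (L_S/L_K)/(d_S/d_K)² = 0.05345 / (2.40)² = 0.009280.

0.00928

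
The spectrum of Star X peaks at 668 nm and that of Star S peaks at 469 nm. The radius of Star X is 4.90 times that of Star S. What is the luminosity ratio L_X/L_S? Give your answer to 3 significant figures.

5.83

Wien's law gives T ∝ 1/λ_max, so T_X/T_S = λ_S/λ_X = 469/668 = 0.7021.
Then L ∝ R²T⁴ gives L_X/L_S = (4.90)² × (0.7021)⁴ = 24.01 × 0.2430 = 5.834.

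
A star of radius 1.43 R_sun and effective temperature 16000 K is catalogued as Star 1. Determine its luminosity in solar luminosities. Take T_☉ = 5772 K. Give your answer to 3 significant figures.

L/L_☉ = (R/R_☉)² (T/T_☉)⁴ = (1.43)² × (16000/5772)⁴
       = 2.045 × (2.772)⁴ = 2.045 × 59.04 = 120.7.

121 solar luminosities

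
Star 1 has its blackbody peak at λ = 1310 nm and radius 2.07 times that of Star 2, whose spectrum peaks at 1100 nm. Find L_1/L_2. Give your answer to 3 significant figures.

2.13

Wien's law gives T ∝ 1/λ_max, so T_1/T_2 = λ_2/λ_1 = 1100/1310 = 0.8397.
Then L ∝ R²T⁴ gives L_1/L_2 = (2.07)² × (0.8397)⁴ = 4.285 × 0.4971 = 2.130.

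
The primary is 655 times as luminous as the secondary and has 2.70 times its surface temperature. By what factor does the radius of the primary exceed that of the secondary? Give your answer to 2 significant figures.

3.5

L ∝ R²T⁴ gives R ∝ √L / T², so
R_p/R_s = √(655) / (2.70)² = 25.59 / 7.290 = 3.511.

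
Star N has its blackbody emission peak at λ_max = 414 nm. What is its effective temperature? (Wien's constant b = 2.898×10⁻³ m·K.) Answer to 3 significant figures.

T = b/λ_max = 2.898×10⁻³ / (414×10⁻⁹) = 7000 K.

7.00×10^3 K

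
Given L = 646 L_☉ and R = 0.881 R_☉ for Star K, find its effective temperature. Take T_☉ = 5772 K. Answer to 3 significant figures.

3.10×10^4 K

T/T_☉ = (L/L_☉)^(1/4) / (R/R_☉)^(1/2)
T = 5772 × (646)^(1/4) / √(0.881) = 5772 × 5.041 / 0.9386 = 3.100×10^4 K.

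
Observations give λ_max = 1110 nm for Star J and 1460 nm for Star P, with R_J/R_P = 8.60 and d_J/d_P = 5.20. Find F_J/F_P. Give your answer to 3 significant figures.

8.19

Wien's law: T_J/T_P = λ_P/λ_J = 1460/1110 = 1.315.
L_J/L_P = (R_J/R_P)²(T_J/T_P)⁴ = (8.60)²(1.315)⁴ = 221.4.
F_J/F_P = (L_J/L_P)/(d_J/d_P)² = 221.4/(5.20)² = 8.187.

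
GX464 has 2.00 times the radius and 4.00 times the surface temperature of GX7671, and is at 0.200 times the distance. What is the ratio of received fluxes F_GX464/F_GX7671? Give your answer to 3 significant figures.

2.56×10^4

L_GX464/L_GX7671 = (R_GX464/R_GX7671)²(T_GX464/T_GX7671)⁴ = (2.00)² × (4.00)⁴ = 1024.
F_GX464/F_GX7671 = (L_GX464/L_GX7671)/(d_GX464/d_GX7671)² = 1024 / (0.200)² = 2.560×10^4.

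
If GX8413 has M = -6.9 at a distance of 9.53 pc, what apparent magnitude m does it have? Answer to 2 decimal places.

m = M + 5 log₁₀(d/10 pc) = -6.9 + 5 log₁₀(9.53/10)
  = -6.9 + 5 × -0.021 = -6.9 + -0.10 = -7.00.

-7.00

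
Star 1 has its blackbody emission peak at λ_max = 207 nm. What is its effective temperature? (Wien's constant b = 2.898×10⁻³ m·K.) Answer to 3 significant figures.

T = b/λ_max = 2.898×10⁻³ / (207×10⁻⁹) = 1.400×10^4 K.

1.40×10^4 K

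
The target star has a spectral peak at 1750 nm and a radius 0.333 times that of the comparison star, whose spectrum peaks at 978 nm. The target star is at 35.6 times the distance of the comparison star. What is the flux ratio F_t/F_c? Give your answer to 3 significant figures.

8.53×10^-6

Wien's law: T_t/T_c = λ_c/λ_t = 978/1750 = 0.5589.
L_t/L_c = (R_t/R_c)²(T_t/T_c)⁴ = (0.333)²(0.5589)⁴ = 0.01082.
F_t/F_c = (L_t/L_c)/(d_t/d_c)² = 0.01082/(35.6)² = 8.535×10^-6.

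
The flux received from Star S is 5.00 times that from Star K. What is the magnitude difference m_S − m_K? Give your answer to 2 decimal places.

-1.75

m_S − m_K = −2.5 log₁₀(F_S/F_K) = −2.5 log₁₀(5.00) = −2.5 × (0.699) = -1.747.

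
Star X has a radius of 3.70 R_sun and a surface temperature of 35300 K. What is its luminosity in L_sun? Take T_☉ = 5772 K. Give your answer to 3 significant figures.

L/L_☉ = (R/R_☉)² (T/T_☉)⁴ = (3.70)² × (35300/5772)⁴
       = 13.69 × (6.116)⁴ = 13.69 × 1399 = 1.915×10^4.

1.92×10^4 L_sun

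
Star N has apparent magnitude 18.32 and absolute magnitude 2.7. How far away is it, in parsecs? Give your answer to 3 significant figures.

1.33×10^4 pc

m − M = 5 log₁₀(d/10 pc)
18.32 − (2.7) = 15.62 = 5 log₁₀(d/10)
d = 10 × 10^(15.62/5) = 10 × 10^3.124 = 1.330×10^4 pc.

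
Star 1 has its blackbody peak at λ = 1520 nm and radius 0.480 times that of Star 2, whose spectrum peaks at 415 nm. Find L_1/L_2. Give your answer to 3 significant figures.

0.00128

Wien's law gives T ∝ 1/λ_max, so T_1/T_2 = λ_2/λ_1 = 415/1520 = 0.2730.
Then L ∝ R²T⁴ gives L_1/L_2 = (0.480)² × (0.2730)⁴ = 0.2304 × 0.005557 = 0.001280.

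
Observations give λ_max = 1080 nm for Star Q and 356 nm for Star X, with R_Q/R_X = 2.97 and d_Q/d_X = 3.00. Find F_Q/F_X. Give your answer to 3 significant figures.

Wien's law: T_Q/T_X = λ_X/λ_Q = 356/1080 = 0.3296.
L_Q/L_X = (R_Q/R_X)²(T_Q/T_X)⁴ = (2.97)²(0.3296)⁴ = 0.1041.
F_Q/F_X = (L_Q/L_X)/(d_Q/d_X)² = 0.1041/(3.00)² = 0.01157.

0.0116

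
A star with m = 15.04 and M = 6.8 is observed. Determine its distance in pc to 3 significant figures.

m − M = 5 log₁₀(d/10 pc)
15.04 − (6.8) = 8.24 = 5 log₁₀(d/10)
d = 10 × 10^(8.24/5) = 10 × 10^1.648 = 444.6 pc.

445 pc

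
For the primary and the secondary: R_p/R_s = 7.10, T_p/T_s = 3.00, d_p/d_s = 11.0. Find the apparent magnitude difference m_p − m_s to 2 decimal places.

L_p/L_s = (7.10)²(3.00)⁴ = 4083.
F_p/F_s = (L_p/L_s)/(d_p/d_s)² = 4083/121.0 = 33.75.
m_p − m_s = −2.5 log₁₀(33.75) = -3.82.

-3.82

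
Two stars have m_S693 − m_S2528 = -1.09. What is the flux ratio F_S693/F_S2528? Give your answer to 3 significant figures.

F_S693/F_S2528 = 10^(−(m_S693 − m_S2528)/2.5) = 10^(1.09/2.5) = 10^0.436 = 2.729.

2.73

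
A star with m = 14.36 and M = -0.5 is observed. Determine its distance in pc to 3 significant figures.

9.38×10^3 pc

m − M = 5 log₁₀(d/10 pc)
14.36 − (-0.5) = 14.86 = 5 log₁₀(d/10)
d = 10 × 10^(14.86/5) = 10 × 10^2.972 = 9376 pc.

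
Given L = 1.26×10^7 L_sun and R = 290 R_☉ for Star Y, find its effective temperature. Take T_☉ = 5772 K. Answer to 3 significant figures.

2.02×10^4 K

T/T_☉ = (L/L_☉)^(1/4) / (R/R_☉)^(1/2)
T = 5772 × (1.26×10^7)^(1/4) / √(290) = 5772 × 59.58 / 17.03 = 2.019×10^4 K.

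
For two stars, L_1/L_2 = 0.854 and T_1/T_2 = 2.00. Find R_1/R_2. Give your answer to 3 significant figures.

0.231

L ∝ R²T⁴ gives R ∝ √L / T², so
R_1/R_2 = √(0.854) / (2.00)² = 0.9241 / 4.000 = 0.2310.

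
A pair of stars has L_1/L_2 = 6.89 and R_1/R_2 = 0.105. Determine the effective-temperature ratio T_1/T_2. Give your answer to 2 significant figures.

L ∝ R²T⁴ gives T ∝ (L/R²)^(1/4), so
T_1/T_2 = (6.89 / 0.105²)^(1/4) = (624.9)^(1/4) = 5.000.

5.0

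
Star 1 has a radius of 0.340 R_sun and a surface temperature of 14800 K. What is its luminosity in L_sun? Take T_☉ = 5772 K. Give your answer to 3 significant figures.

L/L_☉ = (R/R_☉)² (T/T_☉)⁴ = (0.340)² × (14800/5772)⁴
       = 0.1156 × (2.564)⁴ = 0.1156 × 43.23 = 4.997.

5.00 L_sun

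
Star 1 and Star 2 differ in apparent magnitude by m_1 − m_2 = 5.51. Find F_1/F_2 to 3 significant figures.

0.00625

F_1/F_2 = 10^(−(m_1 − m_2)/2.5) = 10^(-5.51/2.5) = 10^-2.204 = 0.006252.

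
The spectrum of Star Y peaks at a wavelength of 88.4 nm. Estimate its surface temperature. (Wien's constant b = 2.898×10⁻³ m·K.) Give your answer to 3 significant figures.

3.28×10^4 K

T = b/λ_max = 2.898×10⁻³ / (88.4×10⁻⁹) = 3.278×10^4 K.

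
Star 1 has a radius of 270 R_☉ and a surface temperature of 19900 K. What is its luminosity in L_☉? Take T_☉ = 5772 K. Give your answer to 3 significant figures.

1.03×10^7 L_☉

L/L_☉ = (R/R_☉)² (T/T_☉)⁴ = (270)² × (19900/5772)⁴
       = 7.290×10^4 × (3.448)⁴ = 7.290×10^4 × 141.3 = 1.030×10^7.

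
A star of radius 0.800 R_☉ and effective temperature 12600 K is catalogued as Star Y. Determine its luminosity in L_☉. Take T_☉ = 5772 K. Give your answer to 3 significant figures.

L/L_☉ = (R/R_☉)² (T/T_☉)⁴ = (0.800)² × (12600/5772)⁴
       = 0.6400 × (2.183)⁴ = 0.6400 × 22.71 = 14.53.

14.5 L_☉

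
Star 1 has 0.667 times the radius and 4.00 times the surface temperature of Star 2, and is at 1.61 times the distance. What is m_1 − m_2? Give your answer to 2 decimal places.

-4.11

L_1/L_2 = (0.667)²(4.00)⁴ = 113.9.
F_1/F_2 = (L_1/L_2)/(d_1/d_2)² = 113.9/2.592 = 43.94.
m_1 − m_2 = −2.5 log₁₀(43.94) = -4.11.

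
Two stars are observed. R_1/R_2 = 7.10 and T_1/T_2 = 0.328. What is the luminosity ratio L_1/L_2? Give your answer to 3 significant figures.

From the Stefan–Boltzmann law, L ∝ R²T⁴, so
L_1/L_2 = (R_1/R_2)² (T_1/T_2)⁴ = (7.10)² × (0.328)⁴ = 50.41 × 0.01157 = 0.5835.

0.583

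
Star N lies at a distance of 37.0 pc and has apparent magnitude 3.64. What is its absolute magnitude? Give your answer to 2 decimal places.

0.80

M = m − 5 log₁₀(d/10 pc) = 3.64 − 5 log₁₀(37.0/10)
  = 3.64 − 5 × 0.568 = 3.64 − 2.84 = 0.80.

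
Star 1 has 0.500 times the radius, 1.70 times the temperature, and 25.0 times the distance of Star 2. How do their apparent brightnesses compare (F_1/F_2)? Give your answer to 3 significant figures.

0.00334

L_1/L_2 = (R_1/R_2)²(T_1/T_2)⁴ = (0.500)² × (1.70)⁴ = 2.088.
F_1/F_2 = (L_1/L_2)/(d_1/d_2)² = 2.088 / (25.0)² = 0.003341.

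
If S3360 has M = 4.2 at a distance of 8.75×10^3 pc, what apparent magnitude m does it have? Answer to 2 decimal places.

18.91

m = M + 5 log₁₀(d/10 pc) = 4.2 + 5 log₁₀(8.75×10^3/10)
  = 4.2 + 5 × 2.942 = 4.2 + 14.71 = 18.91.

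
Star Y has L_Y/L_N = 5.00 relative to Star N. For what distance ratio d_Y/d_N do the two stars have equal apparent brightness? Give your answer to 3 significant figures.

Equal flux requires L_Y/d_Y² = L_N/d_N², so d_Y/d_N = √(L_Y/L_N)
= √(5.00) = 2.236.

2.24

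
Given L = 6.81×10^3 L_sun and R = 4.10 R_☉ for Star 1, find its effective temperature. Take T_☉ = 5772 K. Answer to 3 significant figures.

T/T_☉ = (L/L_☉)^(1/4) / (R/R_☉)^(1/2)
T = 5772 × (6.81×10^3)^(1/4) / √(4.10) = 5772 × 9.084 / 2.025 = 2.590×10^4 K.

2.59×10^4 K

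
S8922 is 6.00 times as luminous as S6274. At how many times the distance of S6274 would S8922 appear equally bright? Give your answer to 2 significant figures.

2.4

Equal flux requires L_S8922/d_S8922² = L_S6274/d_S6274², so d_S8922/d_S6274 = √(L_S8922/L_S6274)
= √(6.00) = 2.449.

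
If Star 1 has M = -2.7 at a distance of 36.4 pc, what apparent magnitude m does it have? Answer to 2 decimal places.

m = M + 5 log₁₀(d/10 pc) = -2.7 + 5 log₁₀(36.4/10)
  = -2.7 + 5 × 0.561 = -2.7 + 2.81 = 0.11.

0.11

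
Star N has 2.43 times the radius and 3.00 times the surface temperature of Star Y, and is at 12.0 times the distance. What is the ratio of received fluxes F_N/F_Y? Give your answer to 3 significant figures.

L_N/L_Y = (R_N/R_Y)²(T_N/T_Y)⁴ = (2.43)² × (3.00)⁴ = 478.3.
F_N/F_Y = (L_N/L_Y)/(d_N/d_Y)² = 478.3 / (12.0)² = 3.322.

3.32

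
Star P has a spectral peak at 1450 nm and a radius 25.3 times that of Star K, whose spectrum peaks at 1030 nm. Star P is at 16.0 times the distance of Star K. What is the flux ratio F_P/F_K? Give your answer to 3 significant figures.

0.637

Wien's law: T_P/T_K = λ_K/λ_P = 1030/1450 = 0.7103.
L_P/L_K = (R_P/R_K)²(T_P/T_K)⁴ = (25.3)²(0.7103)⁴ = 163.0.
F_P/F_K = (L_P/L_K)/(d_P/d_K)² = 163.0/(16.0)² = 0.6366.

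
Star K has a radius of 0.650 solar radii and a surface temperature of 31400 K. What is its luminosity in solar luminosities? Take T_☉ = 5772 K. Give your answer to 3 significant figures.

L/L_☉ = (R/R_☉)² (T/T_☉)⁴ = (0.650)² × (31400/5772)⁴
       = 0.4225 × (5.440)⁴ = 0.4225 × 875.8 = 370.0.

370 solar luminosities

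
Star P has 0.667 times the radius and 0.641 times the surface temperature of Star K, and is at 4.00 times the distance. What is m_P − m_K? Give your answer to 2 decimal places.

L_P/L_K = (0.667)²(0.641)⁴ = 0.07511.
F_P/F_K = (L_P/L_K)/(d_P/d_K)² = 0.07511/16.00 = 0.004694.
m_P − m_K = −2.5 log₁₀(0.004694) = 5.82.

5.82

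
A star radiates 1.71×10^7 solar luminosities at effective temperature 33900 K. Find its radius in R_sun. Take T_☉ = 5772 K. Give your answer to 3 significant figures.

R/R_☉ = √(L/L_☉) / (T/T_☉)² = √(1.71×10^7) / (5.873)²
       = 4135 / 34.49 = 119.9.

120 R_sun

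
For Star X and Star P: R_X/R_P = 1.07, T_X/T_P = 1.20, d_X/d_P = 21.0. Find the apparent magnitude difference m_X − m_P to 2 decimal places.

5.67

L_X/L_P = (1.07)²(1.20)⁴ = 2.374.
F_X/F_P = (L_X/L_P)/(d_X/d_P)² = 2.374/441.0 = 0.005383.
m_X − m_P = −2.5 log₁₀(0.005383) = 5.67.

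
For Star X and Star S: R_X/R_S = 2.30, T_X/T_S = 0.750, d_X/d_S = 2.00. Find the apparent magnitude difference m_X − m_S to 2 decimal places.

0.95

L_X/L_S = (2.30)²(0.750)⁴ = 1.674.
F_X/F_S = (L_X/L_S)/(d_X/d_S)² = 1.674/4.000 = 0.4184.
m_X − m_S = −2.5 log₁₀(0.4184) = 0.95.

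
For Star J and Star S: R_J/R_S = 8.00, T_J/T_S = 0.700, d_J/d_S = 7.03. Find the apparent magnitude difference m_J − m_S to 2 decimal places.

L_J/L_S = (8.00)²(0.700)⁴ = 15.37.
F_J/F_S = (L_J/L_S)/(d_J/d_S)² = 15.37/49.42 = 0.3109.
m_J − m_S = −2.5 log₁₀(0.3109) = 1.27.

1.27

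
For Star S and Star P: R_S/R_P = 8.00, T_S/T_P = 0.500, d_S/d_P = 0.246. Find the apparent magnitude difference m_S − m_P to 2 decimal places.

-4.55

L_S/L_P = (8.00)²(0.500)⁴ = 4.000.
F_S/F_P = (L_S/L_P)/(d_S/d_P)² = 4.000/0.06052 = 66.10.
m_S − m_P = −2.5 log₁₀(66.10) = -4.55.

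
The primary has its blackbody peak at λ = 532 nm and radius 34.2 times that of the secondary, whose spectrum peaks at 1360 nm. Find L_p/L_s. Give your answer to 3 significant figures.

5.00×10^4

Wien's law gives T ∝ 1/λ_max, so T_p/T_s = λ_s/λ_p = 1360/532 = 2.556.
Then L ∝ R²T⁴ gives L_p/L_s = (34.2)² × (2.556)⁴ = 1170 × 42.71 = 4.995×10^4.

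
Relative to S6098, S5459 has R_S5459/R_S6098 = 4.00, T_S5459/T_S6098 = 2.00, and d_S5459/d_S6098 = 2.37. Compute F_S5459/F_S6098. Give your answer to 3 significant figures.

45.6

L_S5459/L_S6098 = (R_S5459/R_S6098)²(T_S5459/T_S6098)⁴ = (4.00)² × (2.00)⁴ = 256.0.
F_S5459/F_S6098 = (L_S5459/L_S6098)/(d_S5459/d_S6098)² = 256.0 / (2.37)² = 45.58.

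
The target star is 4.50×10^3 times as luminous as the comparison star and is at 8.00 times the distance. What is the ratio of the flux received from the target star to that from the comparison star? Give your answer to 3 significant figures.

70.3

F = L/(4πd²), so F_t/F_c = (L_t/L_c) / (d_t/d_c)²
= 4.50×10^3 / (8.00)² = 4.50×10^3 / 64.00 = 70.31.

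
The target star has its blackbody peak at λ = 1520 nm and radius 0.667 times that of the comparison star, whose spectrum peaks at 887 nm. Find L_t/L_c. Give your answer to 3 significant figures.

Wien's law gives T ∝ 1/λ_max, so T_t/T_c = λ_c/λ_t = 887/1520 = 0.5836.
Then L ∝ R²T⁴ gives L_t/L_c = (0.667)² × (0.5836)⁴ = 0.4449 × 0.1160 = 0.05159.

0.0516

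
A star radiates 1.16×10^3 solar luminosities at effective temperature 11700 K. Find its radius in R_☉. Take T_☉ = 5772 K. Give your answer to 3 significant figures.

8.29 R_☉

R/R_☉ = √(L/L_☉) / (T/T_☉)² = √(1.16×10^3) / (2.027)²
       = 34.06 / 4.109 = 8.289.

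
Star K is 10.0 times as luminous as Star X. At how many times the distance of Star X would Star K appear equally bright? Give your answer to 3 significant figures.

Equal flux requires L_K/d_K² = L_X/d_X², so d_K/d_X = √(L_K/L_X)
= √(10.0) = 3.162.

3.16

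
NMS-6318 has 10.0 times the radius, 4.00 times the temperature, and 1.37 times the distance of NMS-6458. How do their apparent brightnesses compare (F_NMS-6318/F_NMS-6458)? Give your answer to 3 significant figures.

L_NMS-6318/L_NMS-6458 = (R_NMS-6318/R_NMS-6458)²(T_NMS-6318/T_NMS-6458)⁴ = (10.0)² × (4.00)⁴ = 2.560×10^4.
F_NMS-6318/F_NMS-6458 = (L_NMS-6318/L_NMS-6458)/(d_NMS-6318/d_NMS-6458)² = 2.560×10^4 / (1.37)² = 1.364×10^4.

1.36×10^4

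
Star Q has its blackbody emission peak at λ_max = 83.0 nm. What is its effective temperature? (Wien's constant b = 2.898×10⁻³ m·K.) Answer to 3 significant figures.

3.49×10^4 K

T = b/λ_max = 2.898×10⁻³ / (83.0×10⁻⁹) = 3.492×10^4 K.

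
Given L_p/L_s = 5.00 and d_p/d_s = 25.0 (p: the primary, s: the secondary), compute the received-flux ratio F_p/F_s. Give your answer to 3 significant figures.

0.00800

F = L/(4πd²), so F_p/F_s = (L_p/L_s) / (d_p/d_s)²
= 5.00 / (25.0)² = 5.00 / 625.0 = 0.008000.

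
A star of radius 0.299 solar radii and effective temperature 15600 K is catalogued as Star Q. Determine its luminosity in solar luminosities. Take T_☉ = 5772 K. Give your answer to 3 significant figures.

L/L_☉ = (R/R_☉)² (T/T_☉)⁴ = (0.299)² × (15600/5772)⁴
       = 0.08940 × (2.703)⁴ = 0.08940 × 53.36 = 4.770.

4.77 solar luminosities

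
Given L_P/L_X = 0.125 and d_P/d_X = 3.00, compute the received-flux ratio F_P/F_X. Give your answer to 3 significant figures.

0.0139

F = L/(4πd²), so F_P/F_X = (L_P/L_X) / (d_P/d_X)²
= 0.125 / (3.00)² = 0.125 / 9.000 = 0.01389.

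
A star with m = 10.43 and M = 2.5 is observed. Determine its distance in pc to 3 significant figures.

385 pc

m − M = 5 log₁₀(d/10 pc)
10.43 − (2.5) = 7.93 = 5 log₁₀(d/10)
d = 10 × 10^(7.93/5) = 10 × 10^1.586 = 385.5 pc.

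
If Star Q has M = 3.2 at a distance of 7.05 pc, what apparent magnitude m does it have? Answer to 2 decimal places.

2.44

m = M + 5 log₁₀(d/10 pc) = 3.2 + 5 log₁₀(7.05/10)
  = 3.2 + 5 × -0.152 = 3.2 + -0.76 = 2.44.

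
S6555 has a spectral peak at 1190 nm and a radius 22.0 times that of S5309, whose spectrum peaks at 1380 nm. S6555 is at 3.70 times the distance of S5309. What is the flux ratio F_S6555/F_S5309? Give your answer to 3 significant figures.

63.9

Wien's law: T_S6555/T_S5309 = λ_S5309/λ_S6555 = 1380/1190 = 1.160.
L_S6555/L_S5309 = (R_S6555/R_S5309)²(T_S6555/T_S5309)⁴ = (22.0)²(1.160)⁴ = 875.3.
F_S6555/F_S5309 = (L_S6555/L_S5309)/(d_S6555/d_S5309)² = 875.3/(3.70)² = 63.94.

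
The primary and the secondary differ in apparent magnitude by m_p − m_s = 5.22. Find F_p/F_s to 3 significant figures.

F_p/F_s = 10^(−(m_p − m_s)/2.5) = 10^(-5.22/2.5) = 10^-2.088 = 0.008166.

0.00817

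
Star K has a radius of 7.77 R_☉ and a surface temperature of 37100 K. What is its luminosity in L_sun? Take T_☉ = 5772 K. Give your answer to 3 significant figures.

1.03×10^5 L_sun

L/L_☉ = (R/R_☉)² (T/T_☉)⁴ = (7.77)² × (37100/5772)⁴
       = 60.37 × (6.428)⁴ = 60.37 × 1707 = 1.030×10^5.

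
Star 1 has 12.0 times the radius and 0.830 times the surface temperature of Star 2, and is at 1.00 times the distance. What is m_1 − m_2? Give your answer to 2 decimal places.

-4.59

L_1/L_2 = (12.0)²(0.830)⁴ = 68.34.
F_1/F_2 = (L_1/L_2)/(d_1/d_2)² = 68.34/1.000 = 68.34.
m_1 − m_2 = −2.5 log₁₀(68.34) = -4.59.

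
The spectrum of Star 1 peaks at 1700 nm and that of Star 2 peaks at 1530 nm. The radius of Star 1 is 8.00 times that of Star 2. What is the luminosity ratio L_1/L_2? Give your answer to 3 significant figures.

42.0

Wien's law gives T ∝ 1/λ_max, so T_1/T_2 = λ_2/λ_1 = 1530/1700 = 0.9000.
Then L ∝ R²T⁴ gives L_1/L_2 = (8.00)² × (0.9000)⁴ = 64.00 × 0.6561 = 41.99.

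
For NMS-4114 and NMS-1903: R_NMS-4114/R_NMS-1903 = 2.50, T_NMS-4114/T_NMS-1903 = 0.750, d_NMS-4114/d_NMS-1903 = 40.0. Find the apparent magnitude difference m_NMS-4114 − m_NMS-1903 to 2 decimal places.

7.27

L_NMS-4114/L_NMS-1903 = (2.50)²(0.750)⁴ = 1.978.
F_NMS-4114/F_NMS-1903 = (L_NMS-4114/L_NMS-1903)/(d_NMS-4114/d_NMS-1903)² = 1.978/1600 = 0.001236.
m_NMS-4114 − m_NMS-1903 = −2.5 log₁₀(0.001236) = 7.27.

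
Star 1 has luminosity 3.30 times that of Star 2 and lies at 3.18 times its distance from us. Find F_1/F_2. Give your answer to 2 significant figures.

0.33

F = L/(4πd²), so F_1/F_2 = (L_1/L_2) / (d_1/d_2)²
= 3.30 / (3.18)² = 3.30 / 10.11 = 0.3263.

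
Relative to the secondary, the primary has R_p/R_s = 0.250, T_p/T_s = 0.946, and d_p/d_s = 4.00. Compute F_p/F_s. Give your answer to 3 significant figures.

0.00313

L_p/L_s = (R_p/R_s)²(T_p/T_s)⁴ = (0.250)² × (0.946)⁴ = 0.05005.
F_p/F_s = (L_p/L_s)/(d_p/d_s)² = 0.05005 / (4.00)² = 0.003128.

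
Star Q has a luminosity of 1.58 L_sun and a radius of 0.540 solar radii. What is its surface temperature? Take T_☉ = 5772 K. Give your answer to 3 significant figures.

T/T_☉ = (L/L_☉)^(1/4) / (R/R_☉)^(1/2)
T = 5772 × (1.58)^(1/4) / √(0.540) = 5772 × 1.121 / 0.7348 = 8806 K.

8.81×10^3 K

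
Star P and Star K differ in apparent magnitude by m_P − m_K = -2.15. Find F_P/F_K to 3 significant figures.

7.24

F_P/F_K = 10^(−(m_P − m_K)/2.5) = 10^(2.15/2.5) = 10^0.860 = 7.244.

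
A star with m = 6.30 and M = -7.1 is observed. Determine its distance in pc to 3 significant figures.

4.79×10^3 pc

m − M = 5 log₁₀(d/10 pc)
6.30 − (-7.1) = 13.40 = 5 log₁₀(d/10)
d = 10 × 10^(13.40/5) = 10 × 10^2.680 = 4786 pc.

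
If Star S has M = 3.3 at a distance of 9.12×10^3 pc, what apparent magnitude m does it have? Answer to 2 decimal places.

18.10

m = M + 5 log₁₀(d/10 pc) = 3.3 + 5 log₁₀(9.12×10^3/10)
  = 3.3 + 5 × 2.960 = 3.3 + 14.80 = 18.10.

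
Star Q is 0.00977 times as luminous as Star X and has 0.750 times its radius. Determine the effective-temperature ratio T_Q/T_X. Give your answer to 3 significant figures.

L ∝ R²T⁴ gives T ∝ (L/R²)^(1/4), so
T_Q/T_X = (0.00977 / 0.750²)^(1/4) = (0.01737)^(1/4) = 0.3630.

0.363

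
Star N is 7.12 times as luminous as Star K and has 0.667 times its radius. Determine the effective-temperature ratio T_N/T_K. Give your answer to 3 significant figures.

L ∝ R²T⁴ gives T ∝ (L/R²)^(1/4), so
T_N/T_K = (7.12 / 0.667²)^(1/4) = (16.00)^(1/4) = 2.000.

2.00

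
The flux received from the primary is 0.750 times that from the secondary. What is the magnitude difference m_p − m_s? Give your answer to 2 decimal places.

0.31

m_p − m_s = −2.5 log₁₀(F_p/F_s) = −2.5 log₁₀(0.750) = −2.5 × (-0.125) = 0.312.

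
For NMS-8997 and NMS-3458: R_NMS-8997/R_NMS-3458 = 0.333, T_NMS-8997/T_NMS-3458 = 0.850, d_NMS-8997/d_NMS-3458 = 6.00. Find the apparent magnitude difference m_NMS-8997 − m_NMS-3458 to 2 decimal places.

6.98

L_NMS-8997/L_NMS-3458 = (0.333)²(0.850)⁴ = 0.05788.
F_NMS-8997/F_NMS-3458 = (L_NMS-8997/L_NMS-3458)/(d_NMS-8997/d_NMS-3458)² = 0.05788/36.00 = 0.001608.
m_NMS-8997 − m_NMS-3458 = −2.5 log₁₀(0.001608) = 6.98.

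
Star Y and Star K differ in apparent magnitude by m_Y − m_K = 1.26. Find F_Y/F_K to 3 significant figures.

0.313

F_Y/F_K = 10^(−(m_Y − m_K)/2.5) = 10^(-1.26/2.5) = 10^-0.504 = 0.3133.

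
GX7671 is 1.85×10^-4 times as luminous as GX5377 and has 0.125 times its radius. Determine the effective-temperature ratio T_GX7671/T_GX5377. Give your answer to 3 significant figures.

0.330

L ∝ R²T⁴ gives T ∝ (L/R²)^(1/4), so
T_GX7671/T_GX5377 = (1.85×10^-4 / 0.125²)^(1/4) = (0.01184)^(1/4) = 0.3299.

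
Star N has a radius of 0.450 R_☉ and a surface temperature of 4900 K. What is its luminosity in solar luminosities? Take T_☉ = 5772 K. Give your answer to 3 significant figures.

0.105 solar luminosities

L/L_☉ = (R/R_☉)² (T/T_☉)⁴ = (0.450)² × (4900/5772)⁴
       = 0.2025 × (0.8489)⁴ = 0.2025 × 0.5194 = 0.1052.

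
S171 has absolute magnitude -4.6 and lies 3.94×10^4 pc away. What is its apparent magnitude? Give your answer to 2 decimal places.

m = M + 5 log₁₀(d/10 pc) = -4.6 + 5 log₁₀(3.94×10^4/10)
  = -4.6 + 5 × 3.595 = -4.6 + 17.98 = 13.38.

13.38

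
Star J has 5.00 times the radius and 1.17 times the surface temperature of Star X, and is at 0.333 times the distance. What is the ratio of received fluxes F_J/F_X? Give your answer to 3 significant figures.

L_J/L_X = (R_J/R_X)²(T_J/T_X)⁴ = (5.00)² × (1.17)⁴ = 46.85.
F_J/F_X = (L_J/L_X)/(d_J/d_X)² = 46.85 / (0.333)² = 422.5.

422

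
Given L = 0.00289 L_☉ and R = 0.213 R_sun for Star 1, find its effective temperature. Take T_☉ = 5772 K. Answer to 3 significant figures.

T/T_☉ = (L/L_☉)^(1/4) / (R/R_☉)^(1/2)
T = 5772 × (0.00289)^(1/4) / √(0.213) = 5772 × 0.2319 / 0.4615 = 2900 K.

2.90×10^3 K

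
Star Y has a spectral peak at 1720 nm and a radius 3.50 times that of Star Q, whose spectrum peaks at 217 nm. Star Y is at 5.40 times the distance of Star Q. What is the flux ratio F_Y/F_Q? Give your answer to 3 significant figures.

1.06×10^-4

Wien's law: T_Y/T_Q = λ_Q/λ_Y = 217/1720 = 0.1262.
L_Y/L_Q = (R_Y/R_Q)²(T_Y/T_Q)⁴ = (3.50)²(0.1262)⁴ = 0.003104.
F_Y/F_Q = (L_Y/L_Q)/(d_Y/d_Q)² = 0.003104/(5.40)² = 1.064×10^-4.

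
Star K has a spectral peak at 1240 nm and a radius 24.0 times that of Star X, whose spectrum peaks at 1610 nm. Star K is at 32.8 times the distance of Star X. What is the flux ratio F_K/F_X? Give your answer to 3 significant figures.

Wien's law: T_K/T_X = λ_X/λ_K = 1610/1240 = 1.298.
L_K/L_X = (R_K/R_X)²(T_K/T_X)⁴ = (24.0)²(1.298)⁴ = 1637.
F_K/F_X = (L_K/L_X)/(d_K/d_X)² = 1637/(32.8)² = 1.522.

1.52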